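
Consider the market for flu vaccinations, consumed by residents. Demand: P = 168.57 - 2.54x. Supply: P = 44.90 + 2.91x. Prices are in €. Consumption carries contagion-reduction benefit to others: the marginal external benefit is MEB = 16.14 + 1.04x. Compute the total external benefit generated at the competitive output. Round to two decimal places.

€634.00

Market equilibrium (private): 44.90 + 2.91x = 168.57 - 2.54x → x_m = 22.6917.
Total external benefit = ∫₀^{x_m} (16.14 + 1.04x) dx = 16.14×22.6917 + ½×1.04×22.6917² = 633.9989.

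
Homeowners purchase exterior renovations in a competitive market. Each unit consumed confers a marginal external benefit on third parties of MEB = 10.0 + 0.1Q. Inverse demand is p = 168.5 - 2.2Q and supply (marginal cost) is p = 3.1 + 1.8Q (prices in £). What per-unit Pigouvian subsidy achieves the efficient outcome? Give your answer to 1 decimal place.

Social marginal benefit = demand + MEB = 178.5 - 2.1Q.
Set SMB = MC: 178.5 - 2.1Q = 3.1 + 1.8Q → Q* = 44.9744.
The Pigouvian subsidy equals MEB at Q*: 10.0 + 0.1×44.9744 = 14.4974.

subsidy = £14.5 per unit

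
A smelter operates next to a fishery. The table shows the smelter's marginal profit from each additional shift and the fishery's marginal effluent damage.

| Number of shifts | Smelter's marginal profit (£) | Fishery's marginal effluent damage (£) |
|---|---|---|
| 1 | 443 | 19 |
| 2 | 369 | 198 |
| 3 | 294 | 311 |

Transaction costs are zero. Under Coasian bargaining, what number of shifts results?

Bargaining reaches the level where marginal profit last exceeds marginal effluent damage.
That holds through level 2 (369 ≥ 198) but not at 3 (294 < 311).

2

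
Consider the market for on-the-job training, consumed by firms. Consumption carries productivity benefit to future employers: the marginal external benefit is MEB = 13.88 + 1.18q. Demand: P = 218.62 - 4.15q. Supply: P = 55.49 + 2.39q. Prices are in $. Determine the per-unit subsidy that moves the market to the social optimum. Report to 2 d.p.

Social marginal benefit = demand + MEB = 232.50 - 2.97q.
Set SMB = MC: 232.50 - 2.97q = 55.49 + 2.39q → q* = 33.0243.
The Pigouvian subsidy equals MEB at q*: 13.88 + 1.18×33.0243 = 52.8487.

subsidy = $52.85 per unit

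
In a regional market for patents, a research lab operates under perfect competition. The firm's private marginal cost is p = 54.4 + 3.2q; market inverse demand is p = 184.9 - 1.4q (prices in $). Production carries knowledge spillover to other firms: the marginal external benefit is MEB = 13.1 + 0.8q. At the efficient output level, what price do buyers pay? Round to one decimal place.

Social marginal cost = private MC − MEB = 41.3 + 2.4q.
Set SMC = demand: 41.3 + 2.4q = 184.9 - 1.4q → q* = 37.7895.
Consumer price on the demand curve at q*: 184.9 − 1.4×37.7895 = 131.9947.

P = $132.0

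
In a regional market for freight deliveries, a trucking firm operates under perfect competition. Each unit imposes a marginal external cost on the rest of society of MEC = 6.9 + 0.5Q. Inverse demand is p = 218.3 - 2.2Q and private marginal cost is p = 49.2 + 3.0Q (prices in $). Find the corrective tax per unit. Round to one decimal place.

tax = $21.1 per unit

Social marginal cost = private MC + MEC = 56.1 + 3.5Q.
Set SMC = demand: 56.1 + 3.5Q = 218.3 - 2.2Q → Q* = 28.4561.
The Pigouvian tax equals MEC at Q*: 6.9 + 0.5×28.4561 = 21.1281.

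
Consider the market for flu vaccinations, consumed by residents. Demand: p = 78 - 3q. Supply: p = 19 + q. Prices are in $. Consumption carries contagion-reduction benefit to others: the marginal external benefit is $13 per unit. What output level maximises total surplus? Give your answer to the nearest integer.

q* = 18

Social marginal benefit = demand + MEB = 91 - 3q.
Set SMB = MC: 91 - 3q = 19 + q → q* = 18.0000.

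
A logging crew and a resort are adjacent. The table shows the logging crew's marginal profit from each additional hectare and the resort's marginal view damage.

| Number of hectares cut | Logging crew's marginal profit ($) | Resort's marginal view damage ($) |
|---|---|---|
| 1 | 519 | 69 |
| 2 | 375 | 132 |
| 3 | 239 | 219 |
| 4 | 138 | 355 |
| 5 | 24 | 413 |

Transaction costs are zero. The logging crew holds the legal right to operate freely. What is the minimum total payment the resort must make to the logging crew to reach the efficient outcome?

Left alone the logging crew would choose level 5 (marginal profit stays positive).
Efficient level: k* = 3 (marginal profit ≥ marginal view damage through 3).
The resort must at least cover the logging crew's forgone profit from cutting 5→3: 138 + 24 = 162.

$162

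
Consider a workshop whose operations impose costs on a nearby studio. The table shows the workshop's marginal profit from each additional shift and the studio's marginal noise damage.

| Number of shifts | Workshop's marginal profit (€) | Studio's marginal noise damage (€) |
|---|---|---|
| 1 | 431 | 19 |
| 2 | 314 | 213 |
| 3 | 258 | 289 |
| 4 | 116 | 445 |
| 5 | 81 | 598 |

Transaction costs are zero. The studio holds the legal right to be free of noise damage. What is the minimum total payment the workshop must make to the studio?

€232

Efficient level: marginal profit ≥ marginal noise damage through level 2, so k* = 2.
With the studio holding the right, the workshop must at least compensate total damage at k*: 19 + 213 = 232.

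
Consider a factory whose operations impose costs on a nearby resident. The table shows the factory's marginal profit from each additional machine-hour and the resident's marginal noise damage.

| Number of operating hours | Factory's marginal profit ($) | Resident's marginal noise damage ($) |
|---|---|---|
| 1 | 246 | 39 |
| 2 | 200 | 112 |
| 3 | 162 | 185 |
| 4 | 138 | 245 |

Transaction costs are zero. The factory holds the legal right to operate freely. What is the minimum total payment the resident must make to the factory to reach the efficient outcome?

$300

Left alone the factory would choose level 4 (marginal profit stays positive).
Efficient level: k* = 2 (marginal profit ≥ marginal noise damage through 2).
The resident must at least cover the factory's forgone profit from cutting 4→2: 162 + 138 = 300.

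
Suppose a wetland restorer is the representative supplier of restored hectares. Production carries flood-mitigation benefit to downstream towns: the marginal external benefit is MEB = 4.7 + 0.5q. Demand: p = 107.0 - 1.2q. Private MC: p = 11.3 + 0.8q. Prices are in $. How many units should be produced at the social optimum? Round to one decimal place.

Social marginal cost = private MC − MEB = 6.6 + 0.3q.
Set SMC = demand: 6.6 + 0.3q = 107.0 - 1.2q → q* = 66.9333.

q* = 66.9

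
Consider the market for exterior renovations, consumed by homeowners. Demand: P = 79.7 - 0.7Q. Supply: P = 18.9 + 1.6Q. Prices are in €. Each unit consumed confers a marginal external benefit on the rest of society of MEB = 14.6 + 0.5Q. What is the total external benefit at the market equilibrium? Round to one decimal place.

Market equilibrium (private): 18.9 + 1.6Q = 79.7 - 0.7Q → Q_m = 26.4348.
Total external benefit = ∫₀^{Q_m} (14.6 + 0.5Q) dQ = 14.6×26.4348 + ½×0.5×26.4348² = 560.6477.

€560.6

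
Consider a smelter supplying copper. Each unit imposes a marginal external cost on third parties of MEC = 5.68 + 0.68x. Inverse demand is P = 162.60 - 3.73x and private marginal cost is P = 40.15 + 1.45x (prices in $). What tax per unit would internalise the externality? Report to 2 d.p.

tax = $19.23 per unit

Social marginal cost = private MC + MEC = 45.83 + 2.13x.
Set SMC = demand: 45.83 + 2.13x = 162.60 - 3.73x → x* = 19.9266.
The Pigouvian tax equals MEC at x*: 5.68 + 0.68×19.9266 = 19.2301.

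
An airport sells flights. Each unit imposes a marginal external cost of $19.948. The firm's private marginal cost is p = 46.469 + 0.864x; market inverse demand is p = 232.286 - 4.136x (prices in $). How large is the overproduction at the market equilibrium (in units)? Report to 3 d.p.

Market equilibrium (private): 46.469 + 0.864x = 232.286 - 4.136x → x_m = 37.1634.
Social marginal cost = private MC + MEC = 66.417 + 0.864x.
Set SMC = demand: 66.417 + 0.864x = 232.286 - 4.136x → x* = 33.1738.
Gap = |37.1634 − 33.1738| = 3.9896.

3.990 units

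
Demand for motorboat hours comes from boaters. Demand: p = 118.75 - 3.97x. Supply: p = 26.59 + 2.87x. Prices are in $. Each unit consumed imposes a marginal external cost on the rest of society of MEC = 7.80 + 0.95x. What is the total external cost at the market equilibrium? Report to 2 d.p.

Market equilibrium (private): 26.59 + 2.87x = 118.75 - 3.97x → x_m = 13.4737.
Total external cost = ∫₀^{x_m} (7.80 + 0.95x) dx = 7.80×13.4737 + ½×0.95×13.4737² = 191.3266.

$191.33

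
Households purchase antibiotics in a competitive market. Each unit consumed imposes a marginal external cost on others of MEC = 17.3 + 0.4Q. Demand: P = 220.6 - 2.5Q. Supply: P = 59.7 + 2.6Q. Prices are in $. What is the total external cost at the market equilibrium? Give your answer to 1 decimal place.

Market equilibrium (private): 59.7 + 2.6Q = 220.6 - 2.5Q → Q_m = 31.5490.
Total external cost = ∫₀^{Q_m} (17.3 + 0.4Q) dQ = 17.3×31.5490 + ½×0.4×31.5490² = 744.8656.

$744.9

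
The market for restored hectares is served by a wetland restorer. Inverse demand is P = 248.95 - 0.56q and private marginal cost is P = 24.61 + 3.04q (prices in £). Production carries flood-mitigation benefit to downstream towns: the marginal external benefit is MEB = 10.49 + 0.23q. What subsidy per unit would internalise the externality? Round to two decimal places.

Social marginal cost = private MC − MEB = 14.12 + 2.81q.
Set SMC = demand: 14.12 + 2.81q = 248.95 - 0.56q → q* = 69.6825.
The Pigouvian subsidy equals MEB at q*: 10.49 + 0.23×69.6825 = 26.5170.

subsidy = £26.52 per unit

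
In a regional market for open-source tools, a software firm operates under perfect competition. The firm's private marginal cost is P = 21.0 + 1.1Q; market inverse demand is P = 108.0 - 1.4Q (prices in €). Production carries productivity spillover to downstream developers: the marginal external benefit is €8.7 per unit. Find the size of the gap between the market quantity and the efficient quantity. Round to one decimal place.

3.5 units

Market equilibrium (private): 21.0 + 1.1Q = 108.0 - 1.4Q → Q_m = 34.8000.
Social marginal cost = private MC − MEB = 12.3 + 1.1Q.
Set SMC = demand: 12.3 + 1.1Q = 108.0 - 1.4Q → Q* = 38.2800.
Gap = |34.8000 − 38.2800| = 3.4800.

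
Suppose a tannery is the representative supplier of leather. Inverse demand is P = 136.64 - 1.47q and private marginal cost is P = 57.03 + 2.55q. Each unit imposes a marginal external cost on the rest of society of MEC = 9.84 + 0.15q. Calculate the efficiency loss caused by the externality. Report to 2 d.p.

DWL = 19.68

Market equilibrium (private): 57.03 + 2.55q = 136.64 - 1.47q → q_m = 19.8035.
Social marginal cost = private MC + MEC = 66.87 + 2.70q.
Set SMC = demand: 66.87 + 2.70q = 136.64 - 1.47q → q* = 16.7314.
Between q* and q_m the wedge SMC − demand runs linearly from 0 to MEC(q_m), so the loss is a triangle.
DWL = ½ × 3.0721 × 12.8105 = 19.6776.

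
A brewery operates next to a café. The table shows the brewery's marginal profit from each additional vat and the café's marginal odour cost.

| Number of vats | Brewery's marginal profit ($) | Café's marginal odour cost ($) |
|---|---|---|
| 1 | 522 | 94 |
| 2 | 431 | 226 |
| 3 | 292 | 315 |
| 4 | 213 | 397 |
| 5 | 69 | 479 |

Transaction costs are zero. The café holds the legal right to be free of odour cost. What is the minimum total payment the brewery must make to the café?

$320

Efficient level: marginal profit ≥ marginal odour cost through level 2, so k* = 2.
With the café holding the right, the brewery must at least compensate total damage at k*: 94 + 226 = 320.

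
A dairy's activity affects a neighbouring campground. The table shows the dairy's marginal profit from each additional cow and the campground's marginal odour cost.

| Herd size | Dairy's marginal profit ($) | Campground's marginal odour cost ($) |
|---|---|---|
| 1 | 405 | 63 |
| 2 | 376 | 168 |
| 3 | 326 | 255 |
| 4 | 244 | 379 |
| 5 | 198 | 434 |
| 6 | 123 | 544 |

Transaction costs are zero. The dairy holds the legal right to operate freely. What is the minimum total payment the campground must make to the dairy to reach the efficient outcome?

$565

Left alone the dairy would choose level 6 (marginal profit stays positive).
Efficient level: k* = 3 (marginal profit ≥ marginal odour cost through 3).
The campground must at least cover the dairy's forgone profit from cutting 6→3: 244 + 198 + 123 = 565.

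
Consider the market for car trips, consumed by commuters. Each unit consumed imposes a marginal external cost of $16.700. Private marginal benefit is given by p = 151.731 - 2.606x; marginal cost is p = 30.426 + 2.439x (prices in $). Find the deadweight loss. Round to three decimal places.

Market equilibrium (private): 30.426 + 2.439x = 151.731 - 2.606x → x_m = 24.0446.
Social marginal benefit = demand − MEC = 135.031 - 2.606x.
Set SMB = MC: 135.031 - 2.606x = 30.426 + 2.439x → x* = 20.7344.
The loss is the area between SMB and MC from x* to x_m; with linear curves that's a triangle of height MEC(x_m).
DWL = ½ × 3.3102 × 16.7000 = 27.6402.

DWL = $27.640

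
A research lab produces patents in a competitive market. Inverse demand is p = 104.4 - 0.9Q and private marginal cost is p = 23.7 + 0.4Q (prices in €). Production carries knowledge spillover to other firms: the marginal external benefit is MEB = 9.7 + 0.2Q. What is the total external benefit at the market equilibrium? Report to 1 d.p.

€987.5

Market equilibrium (private): 23.7 + 0.4Q = 104.4 - 0.9Q → Q_m = 62.0769.
Total external benefit = ∫₀^{Q_m} (9.7 + 0.2Q) dQ = 9.7×62.0769 + ½×0.2×62.0769² = 987.5001.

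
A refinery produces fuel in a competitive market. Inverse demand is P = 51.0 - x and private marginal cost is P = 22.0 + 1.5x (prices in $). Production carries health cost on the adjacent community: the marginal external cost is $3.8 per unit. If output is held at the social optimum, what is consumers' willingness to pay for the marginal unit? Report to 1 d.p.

P = $40.9

Social marginal cost = private MC + MEC = 25.8 + 1.5x.
Set SMC = demand: 25.8 + 1.5x = 51.0 - x → x* = 10.0800.
Consumer price on the demand curve at x*: 51.0 − 1.0×10.0800 = 40.9200.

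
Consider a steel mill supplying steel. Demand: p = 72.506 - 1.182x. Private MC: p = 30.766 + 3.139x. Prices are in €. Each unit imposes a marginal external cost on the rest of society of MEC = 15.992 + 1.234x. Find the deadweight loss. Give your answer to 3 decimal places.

Market equilibrium (private): 30.766 + 3.139x = 72.506 - 1.182x → x_m = 9.6598.
Social marginal cost = private MC + MEC = 46.758 + 4.373x.
Set SMC = demand: 46.758 + 4.373x = 72.506 - 1.182x → x* = 4.6351.
Height of the DWL triangle at x_m is SMC(x_m) − demand(x_m) = MEC(x_m) = 27.9122.
DWL = ½ × 5.0247 × 27.9122 = 70.1252.

DWL = €70.125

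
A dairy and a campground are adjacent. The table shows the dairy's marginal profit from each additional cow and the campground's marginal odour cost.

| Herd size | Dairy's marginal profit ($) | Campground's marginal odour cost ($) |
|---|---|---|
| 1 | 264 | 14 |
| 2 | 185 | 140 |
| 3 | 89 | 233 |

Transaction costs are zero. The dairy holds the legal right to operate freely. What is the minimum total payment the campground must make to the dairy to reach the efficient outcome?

Left alone the dairy would choose level 3 (marginal profit stays positive).
Efficient level: k* = 2 (marginal profit ≥ marginal odour cost through 2).
The campground must at least cover the dairy's forgone profit from cutting 3→2: 89 = 89.

$89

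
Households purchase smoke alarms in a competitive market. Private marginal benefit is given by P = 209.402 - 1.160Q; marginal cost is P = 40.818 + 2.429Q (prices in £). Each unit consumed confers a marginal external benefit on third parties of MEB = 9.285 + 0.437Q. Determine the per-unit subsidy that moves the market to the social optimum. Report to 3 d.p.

subsidy = £33.945 per unit

Social marginal benefit = demand + MEB = 218.687 - 0.723Q.
Set SMB = MC: 218.687 - 0.723Q = 40.818 + 2.429Q → Q* = 56.4305.
The Pigouvian subsidy equals MEB at Q*: 9.285 + 0.437×56.4305 = 33.9451.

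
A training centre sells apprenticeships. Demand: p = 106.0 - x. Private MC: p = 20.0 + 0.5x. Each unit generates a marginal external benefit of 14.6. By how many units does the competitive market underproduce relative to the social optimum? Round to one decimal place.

Market equilibrium (private): 20.0 + 0.5x = 106.0 - x → x_m = 57.3333.
Social marginal cost = private MC − MEB = 5.4 + 0.5x.
Set SMC = demand: 5.4 + 0.5x = 106.0 - x → x* = 67.0667.
Gap = |57.3333 − 67.0667| = 9.7334.

9.7 units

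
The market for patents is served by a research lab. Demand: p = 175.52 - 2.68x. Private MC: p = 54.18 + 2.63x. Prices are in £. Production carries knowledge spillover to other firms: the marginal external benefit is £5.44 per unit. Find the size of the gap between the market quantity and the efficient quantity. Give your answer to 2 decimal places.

Market equilibrium (private): 54.18 + 2.63x = 175.52 - 2.68x → x_m = 22.8512.
Social marginal cost = private MC − MEB = 48.74 + 2.63x.
Set SMC = demand: 48.74 + 2.63x = 175.52 - 2.68x → x* = 23.8757.
Gap = |22.8512 − 23.8757| = 1.0245.

1.02 units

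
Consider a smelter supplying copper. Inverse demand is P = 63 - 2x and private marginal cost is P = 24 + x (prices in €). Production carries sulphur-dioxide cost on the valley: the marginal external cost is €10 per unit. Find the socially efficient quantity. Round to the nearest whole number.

x* = 10

Social marginal cost = private MC + MEC = 34 + x.
Set SMC = demand: 34 + x = 63 - 2x → x* = 9.6667.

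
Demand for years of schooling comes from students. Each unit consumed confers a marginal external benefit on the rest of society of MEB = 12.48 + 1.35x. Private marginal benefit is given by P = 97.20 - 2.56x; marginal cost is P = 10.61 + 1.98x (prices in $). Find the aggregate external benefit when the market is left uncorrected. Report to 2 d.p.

Market equilibrium (private): 10.61 + 1.98x = 97.20 - 2.56x → x_m = 19.0727.
Total external benefit = ∫₀^{x_m} (12.48 + 1.35x) dx = 12.48×19.0727 + ½×1.35×19.0727² = 483.5706.

$483.57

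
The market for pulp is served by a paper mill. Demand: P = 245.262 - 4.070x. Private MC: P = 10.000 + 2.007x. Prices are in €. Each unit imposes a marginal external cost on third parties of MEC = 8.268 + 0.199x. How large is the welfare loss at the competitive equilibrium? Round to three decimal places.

Market equilibrium (private): 10.000 + 2.007x = 245.262 - 4.070x → x_m = 38.7135.
Social marginal cost = private MC + MEC = 18.268 + 2.206x.
Set SMC = demand: 18.268 + 2.206x = 245.262 - 4.070x → x* = 36.1686.
Between x* and x_m the wedge SMC − demand runs linearly from 0 to MEC(x_m), so the loss is a triangle.
DWL = ½ × 2.5449 × 15.9720 = 20.3236.

DWL = €20.324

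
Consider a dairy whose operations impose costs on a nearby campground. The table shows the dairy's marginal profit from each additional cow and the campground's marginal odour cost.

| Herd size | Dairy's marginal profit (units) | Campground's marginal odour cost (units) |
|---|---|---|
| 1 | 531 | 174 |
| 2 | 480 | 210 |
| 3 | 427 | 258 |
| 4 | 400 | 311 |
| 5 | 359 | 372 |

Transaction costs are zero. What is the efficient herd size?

Bargaining reaches the level where marginal profit last exceeds marginal odour cost.
That holds through level 4 (400 ≥ 311) but not at 5 (359 < 372).

4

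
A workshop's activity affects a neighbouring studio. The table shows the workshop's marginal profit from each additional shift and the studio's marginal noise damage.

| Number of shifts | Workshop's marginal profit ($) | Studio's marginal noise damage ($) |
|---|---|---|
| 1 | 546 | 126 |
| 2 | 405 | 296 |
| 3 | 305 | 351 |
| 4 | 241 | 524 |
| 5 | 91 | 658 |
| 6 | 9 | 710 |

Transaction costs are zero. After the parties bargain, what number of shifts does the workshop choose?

Bargaining reaches the level where marginal profit last exceeds marginal noise damage.
That holds through level 2 (405 ≥ 296) but not at 3 (305 < 351).

2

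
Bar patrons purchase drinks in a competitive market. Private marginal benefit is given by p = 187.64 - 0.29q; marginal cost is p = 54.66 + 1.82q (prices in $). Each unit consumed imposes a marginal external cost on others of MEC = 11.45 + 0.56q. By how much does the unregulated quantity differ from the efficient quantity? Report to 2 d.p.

Market equilibrium (private): 54.66 + 1.82q = 187.64 - 0.29q → q_m = 63.0237.
Social marginal benefit = demand − MEC = 176.19 - 0.85q.
Set SMB = MC: 176.19 - 0.85q = 54.66 + 1.82q → q* = 45.5169.
Gap = |63.0237 − 45.5169| = 17.5068.

17.51 units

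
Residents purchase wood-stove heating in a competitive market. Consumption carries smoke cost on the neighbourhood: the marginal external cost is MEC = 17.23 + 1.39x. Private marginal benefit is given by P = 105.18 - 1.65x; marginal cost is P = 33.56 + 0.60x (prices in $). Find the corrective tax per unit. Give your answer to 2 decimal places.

tax = $38.00 per unit

Social marginal benefit = demand − MEC = 87.95 - 3.04x.
Set SMB = MC: 87.95 - 3.04x = 33.56 + 0.60x → x* = 14.9423.
The Pigouvian tax equals MEC at x*: 17.23 + 1.39×14.9423 = 37.9998.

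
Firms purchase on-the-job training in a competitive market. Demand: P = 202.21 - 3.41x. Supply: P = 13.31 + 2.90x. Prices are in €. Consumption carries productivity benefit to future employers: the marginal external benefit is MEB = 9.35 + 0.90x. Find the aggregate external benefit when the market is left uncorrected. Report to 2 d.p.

€683.20

Market equilibrium (private): 13.31 + 2.90x = 202.21 - 3.41x → x_m = 29.9366.
Total external benefit = ∫₀^{x_m} (9.35 + 0.90x) dx = 9.35×29.9366 + ½×0.90×29.9366² = 683.1972.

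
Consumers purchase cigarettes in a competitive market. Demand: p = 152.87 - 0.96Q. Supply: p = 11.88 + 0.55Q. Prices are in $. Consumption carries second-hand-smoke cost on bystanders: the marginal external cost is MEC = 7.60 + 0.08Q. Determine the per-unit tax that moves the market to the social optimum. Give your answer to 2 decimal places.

Social marginal benefit = demand − MEC = 145.27 - 1.04Q.
Set SMB = MC: 145.27 - 1.04Q = 11.88 + 0.55Q → Q* = 83.8931.
The Pigouvian tax equals MEC at Q*: 7.60 + 0.08×83.8931 = 14.3114.

tax = $14.31 per unit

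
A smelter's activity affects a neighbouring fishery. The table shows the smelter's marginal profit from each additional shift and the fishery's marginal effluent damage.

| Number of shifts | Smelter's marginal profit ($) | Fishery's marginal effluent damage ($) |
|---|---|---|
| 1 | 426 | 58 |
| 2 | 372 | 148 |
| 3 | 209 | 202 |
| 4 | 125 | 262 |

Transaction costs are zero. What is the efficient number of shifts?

3

Bargaining reaches the level where marginal profit last exceeds marginal effluent damage.
That holds through level 3 (209 ≥ 202) but not at 4 (125 < 262).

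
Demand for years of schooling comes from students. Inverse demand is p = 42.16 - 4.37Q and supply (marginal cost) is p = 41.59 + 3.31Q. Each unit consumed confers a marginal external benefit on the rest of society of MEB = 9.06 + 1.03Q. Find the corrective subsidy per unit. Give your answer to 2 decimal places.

subsidy = 10.55 per unit

Social marginal benefit = demand + MEB = 51.22 - 3.34Q.
Set SMB = MC: 51.22 - 3.34Q = 41.59 + 3.31Q → Q* = 1.4481.
The Pigouvian subsidy equals MEB at Q*: 9.06 + 1.03×1.4481 = 10.5515.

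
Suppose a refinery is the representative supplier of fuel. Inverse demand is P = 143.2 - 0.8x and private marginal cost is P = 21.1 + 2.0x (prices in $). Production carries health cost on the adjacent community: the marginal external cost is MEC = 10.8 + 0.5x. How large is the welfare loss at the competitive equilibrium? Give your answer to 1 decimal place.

Market equilibrium (private): 21.1 + 2.0x = 143.2 - 0.8x → x_m = 43.6071.
Social marginal cost = private MC + MEC = 31.9 + 2.5x.
Set SMC = demand: 31.9 + 2.5x = 143.2 - 0.8x → x* = 33.7273.
The welfare-loss triangle has base |x_m − x*| and height MEC(x_m) (the vertical gap between SMC and demand is zero at x* and MEC at x_m).
DWL = ½ × 9.8798 × 32.6036 = 161.0585.

DWL = $161.1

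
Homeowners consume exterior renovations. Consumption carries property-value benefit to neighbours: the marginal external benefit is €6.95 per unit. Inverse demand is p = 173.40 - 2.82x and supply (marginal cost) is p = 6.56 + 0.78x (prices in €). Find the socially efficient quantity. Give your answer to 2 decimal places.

Social marginal benefit = demand + MEB = 180.35 - 2.82x.
Set SMB = MC: 180.35 - 2.82x = 6.56 + 0.78x → x* = 48.2750.

x* = 48.28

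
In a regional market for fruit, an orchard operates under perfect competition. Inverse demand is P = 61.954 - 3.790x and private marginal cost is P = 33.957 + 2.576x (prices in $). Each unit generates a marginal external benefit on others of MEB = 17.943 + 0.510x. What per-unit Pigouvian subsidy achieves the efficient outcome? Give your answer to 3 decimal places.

Social marginal cost = private MC − MEB = 16.014 + 2.066x.
Set SMC = demand: 16.014 + 2.066x = 61.954 - 3.790x → x* = 7.8449.
The Pigouvian subsidy equals MEB at x*: 17.943 + 0.510×7.8449 = 21.9439.

subsidy = $21.944 per unit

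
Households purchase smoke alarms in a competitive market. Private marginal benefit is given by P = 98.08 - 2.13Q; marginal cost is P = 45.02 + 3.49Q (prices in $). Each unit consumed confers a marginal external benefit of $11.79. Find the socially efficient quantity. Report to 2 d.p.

Q* = 11.54

Social marginal benefit = demand + MEB = 109.87 - 2.13Q.
Set SMB = MC: 109.87 - 2.13Q = 45.02 + 3.49Q → Q* = 11.5391.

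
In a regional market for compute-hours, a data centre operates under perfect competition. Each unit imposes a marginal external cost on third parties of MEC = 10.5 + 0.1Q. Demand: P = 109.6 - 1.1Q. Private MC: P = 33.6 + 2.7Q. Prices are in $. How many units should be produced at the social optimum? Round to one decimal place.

Social marginal cost = private MC + MEC = 44.1 + 2.8Q.
Set SMC = demand: 44.1 + 2.8Q = 109.6 - 1.1Q → Q* = 16.7949.

Q* = 16.8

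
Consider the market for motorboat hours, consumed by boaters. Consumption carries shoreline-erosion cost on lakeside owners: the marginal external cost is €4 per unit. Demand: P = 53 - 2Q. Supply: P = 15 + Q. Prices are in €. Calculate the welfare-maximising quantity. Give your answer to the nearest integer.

Q* = 11

Social marginal benefit = demand − MEC = 49 - 2Q.
Set SMB = MC: 49 - 2Q = 15 + Q → Q* = 11.3333.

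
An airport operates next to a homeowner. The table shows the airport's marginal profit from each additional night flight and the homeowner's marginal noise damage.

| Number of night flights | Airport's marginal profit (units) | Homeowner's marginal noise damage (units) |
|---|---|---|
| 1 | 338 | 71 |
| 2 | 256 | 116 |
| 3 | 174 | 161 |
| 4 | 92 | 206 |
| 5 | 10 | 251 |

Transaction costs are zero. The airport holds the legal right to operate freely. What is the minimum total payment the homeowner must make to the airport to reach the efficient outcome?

Left alone the airport would choose level 5 (marginal profit stays positive).
Efficient level: k* = 3 (marginal profit ≥ marginal noise damage through 3).
The homeowner must at least cover the airport's forgone profit from cutting 5→3: 92 + 10 = 102.

102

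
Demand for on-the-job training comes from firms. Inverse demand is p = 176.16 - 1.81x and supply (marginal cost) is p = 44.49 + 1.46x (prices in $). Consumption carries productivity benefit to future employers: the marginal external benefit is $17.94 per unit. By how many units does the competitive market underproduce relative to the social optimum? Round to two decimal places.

5.49 units

Market equilibrium (private): 44.49 + 1.46x = 176.16 - 1.81x → x_m = 40.2661.
Social marginal benefit = demand + MEB = 194.10 - 1.81x.
Set SMB = MC: 194.10 - 1.81x = 44.49 + 1.46x → x* = 45.7523.
Gap = |40.2661 − 45.7523| = 5.4862.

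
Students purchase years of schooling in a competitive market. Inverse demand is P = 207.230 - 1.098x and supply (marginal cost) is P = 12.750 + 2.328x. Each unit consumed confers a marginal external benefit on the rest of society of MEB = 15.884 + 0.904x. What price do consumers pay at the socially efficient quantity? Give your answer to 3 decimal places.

Social marginal benefit = demand + MEB = 223.114 - 0.194x.
Set SMB = MC: 223.114 - 0.194x = 12.750 + 2.328x → x* = 83.4116.
Consumer price on the demand curve at x*: 207.230 − 1.098×83.4116 = 115.6441.

P = 115.644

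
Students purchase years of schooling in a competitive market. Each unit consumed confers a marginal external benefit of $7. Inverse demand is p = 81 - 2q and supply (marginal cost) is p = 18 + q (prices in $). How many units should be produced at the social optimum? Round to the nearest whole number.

q* = 23

Social marginal benefit = demand + MEB = 88 - 2q.
Set SMB = MC: 88 - 2q = 18 + q → q* = 23.3333.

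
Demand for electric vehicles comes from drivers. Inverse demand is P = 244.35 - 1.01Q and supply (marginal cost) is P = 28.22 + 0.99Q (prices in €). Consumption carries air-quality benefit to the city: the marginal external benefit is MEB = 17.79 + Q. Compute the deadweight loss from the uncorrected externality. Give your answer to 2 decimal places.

Market equilibrium (private): 28.22 + 0.99Q = 244.35 - 1.01Q → Q_m = 108.0650.
Social marginal benefit = demand + MEB = 262.14 - 0.01Q.
Set SMB = MC: 262.14 - 0.01Q = 28.22 + 0.99Q → Q* = 233.9200.
The loss is the area between SMB and MC from Q* to Q_m; with linear curves that's a triangle of height MEB(Q_m).
DWL = ½ × 125.8550 × 125.8550 = 7919.7405.

DWL = €7919.74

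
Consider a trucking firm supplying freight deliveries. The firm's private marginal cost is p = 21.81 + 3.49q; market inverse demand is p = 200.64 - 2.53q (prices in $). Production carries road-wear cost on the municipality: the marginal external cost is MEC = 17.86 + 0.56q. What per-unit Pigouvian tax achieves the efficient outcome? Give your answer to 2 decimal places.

Social marginal cost = private MC + MEC = 39.67 + 4.05q.
Set SMC = demand: 39.67 + 4.05q = 200.64 - 2.53q → q* = 24.4635.
The Pigouvian tax equals MEC at q*: 17.86 + 0.56×24.4635 = 31.5596.

tax = $31.56 per unit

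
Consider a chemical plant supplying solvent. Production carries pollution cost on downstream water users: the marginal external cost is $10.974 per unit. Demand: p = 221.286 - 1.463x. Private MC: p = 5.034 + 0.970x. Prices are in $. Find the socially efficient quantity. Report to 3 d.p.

x* = 84.372

Social marginal cost = private MC + MEC = 16.008 + 0.970x.
Set SMC = demand: 16.008 + 0.970x = 221.286 - 1.463x → x* = 84.3724.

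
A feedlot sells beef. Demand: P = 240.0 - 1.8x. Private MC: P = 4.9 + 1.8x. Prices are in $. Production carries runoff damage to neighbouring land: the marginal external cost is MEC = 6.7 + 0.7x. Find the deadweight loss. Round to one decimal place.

Market equilibrium (private): 4.9 + 1.8x = 240.0 - 1.8x → x_m = 65.3056.
Social marginal cost = private MC + MEC = 11.6 + 2.5x.
Set SMC = demand: 11.6 + 2.5x = 240.0 - 1.8x → x* = 53.1163.
Between x* and x_m the wedge SMC − demand runs linearly from 0 to MEC(x_m), so the loss is a triangle.
DWL = ½ × 12.1893 × 52.4139 = 319.4444.

DWL = $319.4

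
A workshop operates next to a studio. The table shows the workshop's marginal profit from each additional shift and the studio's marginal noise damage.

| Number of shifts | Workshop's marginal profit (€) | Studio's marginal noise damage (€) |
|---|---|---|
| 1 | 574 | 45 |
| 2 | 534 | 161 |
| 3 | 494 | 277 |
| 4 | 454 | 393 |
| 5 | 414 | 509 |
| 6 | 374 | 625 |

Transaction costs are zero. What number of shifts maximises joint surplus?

Bargaining reaches the level where marginal profit last exceeds marginal noise damage.
That holds through level 4 (454 ≥ 393) but not at 5 (414 < 509).

4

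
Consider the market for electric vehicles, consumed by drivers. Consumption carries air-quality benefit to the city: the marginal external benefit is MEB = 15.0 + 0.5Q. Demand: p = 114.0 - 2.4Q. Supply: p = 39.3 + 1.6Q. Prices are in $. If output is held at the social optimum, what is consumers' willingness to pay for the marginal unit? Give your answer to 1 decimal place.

Social marginal benefit = demand + MEB = 129.0 - 1.9Q.
Set SMB = MC: 129.0 - 1.9Q = 39.3 + 1.6Q → Q* = 25.6286.
Consumer price on the demand curve at Q*: 114.0 − 2.4×25.6286 = 52.4914.

P = $52.5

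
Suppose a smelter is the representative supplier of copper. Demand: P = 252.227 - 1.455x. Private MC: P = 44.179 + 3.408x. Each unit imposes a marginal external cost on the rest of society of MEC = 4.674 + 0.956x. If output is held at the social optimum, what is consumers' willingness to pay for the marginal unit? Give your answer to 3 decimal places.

Social marginal cost = private MC + MEC = 48.853 + 4.364x.
Set SMC = demand: 48.853 + 4.364x = 252.227 - 1.455x → x* = 34.9500.
Consumer price on the demand curve at x*: 252.227 − 1.455×34.9500 = 201.3748.

P = 201.375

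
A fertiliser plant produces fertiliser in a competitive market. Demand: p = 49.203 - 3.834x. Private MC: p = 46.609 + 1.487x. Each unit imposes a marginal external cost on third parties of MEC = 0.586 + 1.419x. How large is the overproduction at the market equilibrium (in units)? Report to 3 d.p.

0.190 units

Market equilibrium (private): 46.609 + 1.487x = 49.203 - 3.834x → x_m = 0.4875.
Social marginal cost = private MC + MEC = 47.195 + 2.906x.
Set SMC = demand: 47.195 + 2.906x = 49.203 - 3.834x → x* = 0.2979.
Gap = |0.4875 − 0.2979| = 0.1896.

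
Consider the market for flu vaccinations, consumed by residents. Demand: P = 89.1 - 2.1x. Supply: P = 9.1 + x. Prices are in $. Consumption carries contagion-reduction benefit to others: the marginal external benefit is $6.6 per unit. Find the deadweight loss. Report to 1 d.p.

DWL = $7.0

Market equilibrium (private): 9.1 + x = 89.1 - 2.1x → x_m = 25.8065.
Social marginal benefit = demand + MEB = 95.7 - 2.1x.
Set SMB = MC: 95.7 - 2.1x = 9.1 + x → x* = 27.9355.
The welfare-loss triangle has base |x_m − x*| and height MEB(x_m) (the vertical gap between SMB and MC is zero at x* and MEB at x_m).
DWL = ½ × 2.1290 × 6.6000 = 7.0257.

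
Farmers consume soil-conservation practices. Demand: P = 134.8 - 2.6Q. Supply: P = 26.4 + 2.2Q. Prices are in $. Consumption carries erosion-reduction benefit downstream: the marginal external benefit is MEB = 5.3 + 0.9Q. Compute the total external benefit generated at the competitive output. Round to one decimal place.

Market equilibrium (private): 26.4 + 2.2Q = 134.8 - 2.6Q → Q_m = 22.5833.
Total external benefit = ∫₀^{Q_m} (5.3 + 0.9Q) dQ = 5.3×22.5833 + ½×0.9×22.5833² = 349.1939.

$349.2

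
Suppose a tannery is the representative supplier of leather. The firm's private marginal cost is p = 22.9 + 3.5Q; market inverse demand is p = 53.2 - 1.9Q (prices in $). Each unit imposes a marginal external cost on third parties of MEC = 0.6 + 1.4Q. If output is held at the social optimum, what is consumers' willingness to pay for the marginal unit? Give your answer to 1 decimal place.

Social marginal cost = private MC + MEC = 23.5 + 4.9Q.
Set SMC = demand: 23.5 + 4.9Q = 53.2 - 1.9Q → Q* = 4.3676.
Consumer price on the demand curve at Q*: 53.2 − 1.9×4.3676 = 44.9016.

P = $44.9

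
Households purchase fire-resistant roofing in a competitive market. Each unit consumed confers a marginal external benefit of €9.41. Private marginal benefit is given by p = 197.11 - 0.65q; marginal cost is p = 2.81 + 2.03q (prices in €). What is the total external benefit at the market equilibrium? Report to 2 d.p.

Market equilibrium (private): 2.81 + 2.03q = 197.11 - 0.65q → q_m = 72.5000.
Total external benefit = MEB × q_m = 9.41 × 72.5000 = 682.2250.

€682.23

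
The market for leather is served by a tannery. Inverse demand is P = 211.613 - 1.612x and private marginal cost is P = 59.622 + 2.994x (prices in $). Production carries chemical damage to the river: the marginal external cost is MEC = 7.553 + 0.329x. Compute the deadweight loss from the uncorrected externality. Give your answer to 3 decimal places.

DWL = $34.337

Market equilibrium (private): 59.622 + 2.994x = 211.613 - 1.612x → x_m = 32.9985.
Social marginal cost = private MC + MEC = 67.175 + 3.323x.
Set SMC = demand: 67.175 + 3.323x = 211.613 - 1.612x → x* = 29.2681.
Height of the DWL triangle at x_m is SMC(x_m) − demand(x_m) = MEC(x_m) = 18.4095.
DWL = ½ × 3.7304 × 18.4095 = 34.3374.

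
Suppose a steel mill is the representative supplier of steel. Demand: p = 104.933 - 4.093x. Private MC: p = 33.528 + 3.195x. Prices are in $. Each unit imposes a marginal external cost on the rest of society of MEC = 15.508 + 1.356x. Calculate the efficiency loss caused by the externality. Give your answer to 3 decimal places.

DWL = $47.956

Market equilibrium (private): 33.528 + 3.195x = 104.933 - 4.093x → x_m = 9.7976.
Social marginal cost = private MC + MEC = 49.036 + 4.551x.
Set SMC = demand: 49.036 + 4.551x = 104.933 - 4.093x → x* = 6.4666.
The welfare-loss triangle has base |x_m − x*| and height MEC(x_m) (the vertical gap between SMC and demand is zero at x* and MEC at x_m).
DWL = ½ × 3.3310 × 28.7936 = 47.9557.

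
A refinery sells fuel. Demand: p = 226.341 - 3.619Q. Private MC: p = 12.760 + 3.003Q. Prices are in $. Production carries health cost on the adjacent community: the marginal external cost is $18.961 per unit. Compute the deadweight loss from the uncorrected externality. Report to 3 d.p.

Market equilibrium (private): 12.760 + 3.003Q = 226.341 - 3.619Q → Q_m = 32.2532.
Social marginal cost = private MC + MEC = 31.721 + 3.003Q.
Set SMC = demand: 31.721 + 3.003Q = 226.341 - 3.619Q → Q* = 29.3899.
Height of the DWL triangle at Q_m is SMC(Q_m) − demand(Q_m) = MEC(Q_m) = 18.9610.
DWL = ½ × 2.8633 × 18.9610 = 27.1455.

DWL = $27.146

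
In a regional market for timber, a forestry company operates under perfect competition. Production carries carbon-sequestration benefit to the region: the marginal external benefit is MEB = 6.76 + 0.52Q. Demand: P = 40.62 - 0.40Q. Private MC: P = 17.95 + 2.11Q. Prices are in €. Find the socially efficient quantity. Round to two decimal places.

Social marginal cost = private MC − MEB = 11.19 + 1.59Q.
Set SMC = demand: 11.19 + 1.59Q = 40.62 - 0.40Q → Q* = 14.7889.

Q* = 14.79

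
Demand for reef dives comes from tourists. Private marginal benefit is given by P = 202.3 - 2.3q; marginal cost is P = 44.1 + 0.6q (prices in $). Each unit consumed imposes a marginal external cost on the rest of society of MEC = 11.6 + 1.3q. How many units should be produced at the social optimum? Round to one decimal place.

Social marginal benefit = demand − MEC = 190.7 - 3.6q.
Set SMB = MC: 190.7 - 3.6q = 44.1 + 0.6q → q* = 34.9048.

q* = 34.9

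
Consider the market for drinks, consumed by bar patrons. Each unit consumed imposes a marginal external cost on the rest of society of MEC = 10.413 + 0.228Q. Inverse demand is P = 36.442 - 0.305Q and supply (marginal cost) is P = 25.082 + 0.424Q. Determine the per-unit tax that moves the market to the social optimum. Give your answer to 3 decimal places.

Social marginal benefit = demand − MEC = 26.029 - 0.533Q.
Set SMB = MC: 26.029 - 0.533Q = 25.082 + 0.424Q → Q* = 0.9896.
The Pigouvian tax equals MEC at Q*: 10.413 + 0.228×0.9896 = 10.6386.

tax = 10.639 per unit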